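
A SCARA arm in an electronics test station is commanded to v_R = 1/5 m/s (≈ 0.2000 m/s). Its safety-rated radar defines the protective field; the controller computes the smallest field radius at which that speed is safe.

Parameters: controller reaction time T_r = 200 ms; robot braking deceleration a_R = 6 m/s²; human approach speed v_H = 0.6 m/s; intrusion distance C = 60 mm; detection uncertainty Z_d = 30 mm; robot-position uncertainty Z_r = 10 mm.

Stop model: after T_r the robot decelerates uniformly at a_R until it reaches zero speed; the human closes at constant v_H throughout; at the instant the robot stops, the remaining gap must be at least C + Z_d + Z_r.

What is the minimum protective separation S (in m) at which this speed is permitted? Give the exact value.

braking lasts T_s = (1/5)/6 = 0.0333 s
robot covers v_R·T_r = 0.2000·0.2000 = 0.0400 m before braking
robot under decel: 0.2000²/(2·6.0000) = 0.0033 m
human closes 0.6000·0.2333 = 0.1400 m
margins: 0.0600+0.0300+0.0100 = 0.1000 m
S_min ≈ 0.0400+0.0033+0.1400+0.1000  ⇒  S_min = 17/60 m

S_min = 17/60 m = 0.2833 m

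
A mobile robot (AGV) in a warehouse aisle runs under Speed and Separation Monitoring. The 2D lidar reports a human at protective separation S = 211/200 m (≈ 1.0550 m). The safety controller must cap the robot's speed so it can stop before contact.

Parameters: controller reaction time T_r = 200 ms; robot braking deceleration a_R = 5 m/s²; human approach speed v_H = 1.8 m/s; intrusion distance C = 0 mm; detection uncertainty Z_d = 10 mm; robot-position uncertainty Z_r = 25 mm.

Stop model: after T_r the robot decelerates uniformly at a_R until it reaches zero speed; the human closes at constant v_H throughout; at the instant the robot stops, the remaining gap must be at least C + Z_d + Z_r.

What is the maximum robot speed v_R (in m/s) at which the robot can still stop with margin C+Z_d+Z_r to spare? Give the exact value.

v_R_max = 1 m/s = 1.0000 m/s

quadratic (1/10)·v² + (14/25)·v + (-33/50) = 0
  disc = (14/25)² − 4·(1/10)·(-33/50) = 361/625 ; √disc = 19/25
  v_R = (−(14/25) + 19/25) / (2·(1/10)) = 1 m/s
check:
braking lasts T_s = 1/5 = 0.2000 s
reaction-phase robot travel = 1.0000·0.2000 = 0.2000 m
robot under decel: 1.0000²/(2·5.0000) = 0.1000 m
human closes 1.8000·0.4000 = 0.7200 m
margins: 0.0000+0.0100+0.0250 = 0.0350 m
sum ≈ 0.2000+0.1000+0.7200+0.0350 ≈ 1.0550 m = S ✓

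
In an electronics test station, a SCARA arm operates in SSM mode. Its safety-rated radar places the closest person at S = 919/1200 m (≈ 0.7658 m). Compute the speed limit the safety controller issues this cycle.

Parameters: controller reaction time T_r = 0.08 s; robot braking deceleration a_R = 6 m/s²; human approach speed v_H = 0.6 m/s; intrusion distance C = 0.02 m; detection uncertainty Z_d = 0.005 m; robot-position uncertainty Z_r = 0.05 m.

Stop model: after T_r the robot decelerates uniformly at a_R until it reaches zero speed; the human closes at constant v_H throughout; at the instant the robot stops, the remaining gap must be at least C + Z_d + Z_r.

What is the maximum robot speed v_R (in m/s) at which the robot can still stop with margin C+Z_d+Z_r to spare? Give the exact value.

v_R_max = 19/10 m/s = 1.9000 m/s

quadratic (1/12)·v² + (9/50)·v + (-3857/6000) = 0
  disc = (9/50)² − 4·(1/12)·(-3857/6000) = 22201/90000 ; √disc = 149/300
  v_R = (−(9/50) + 149/300) / (2·(1/12)) = 19/10 m/s
check:
T_s = v_R/a_R = (19/10)/6 = 0.3167 s
reaction-phase robot travel = 1.9000·0.0800 = 0.1520 m
robot covers 1.9000·0.3167 − ½·6.0000·0.3167² = 0.3008 m while stopping
human over T_r+T_s: 0.6000·(0.0800+0.3167) = 0.2380 m
residual clearance needed = 0.0200+0.0050+0.0500 = 0.0750 m
sum ≈ 0.1520+0.3008+0.2380+0.0750 ≈ 0.7658 m = S ✓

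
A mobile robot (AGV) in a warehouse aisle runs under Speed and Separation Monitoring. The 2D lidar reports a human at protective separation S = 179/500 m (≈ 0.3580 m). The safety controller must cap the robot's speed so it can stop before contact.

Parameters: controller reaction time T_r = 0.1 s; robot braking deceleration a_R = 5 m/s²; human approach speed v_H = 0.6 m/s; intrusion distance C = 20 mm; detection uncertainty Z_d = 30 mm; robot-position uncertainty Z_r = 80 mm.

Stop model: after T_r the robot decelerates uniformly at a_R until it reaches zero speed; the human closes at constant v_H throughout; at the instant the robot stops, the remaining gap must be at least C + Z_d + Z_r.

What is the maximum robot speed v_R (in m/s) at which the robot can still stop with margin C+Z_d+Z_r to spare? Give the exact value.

quadratic (1/10)·v² + (11/50)·v + (-21/125) = 0
  disc = (11/50)² − 4·(1/10)·(-21/125) = 289/2500 ; √disc = 17/50
  v_R = (−(11/50) + 17/50) / (2·(1/10)) = 3/5 m/s
check:
braking lasts T_s = (3/5)/5 = 0.1200 s
reaction-phase robot travel = 0.6000·0.1000 = 0.0600 m
robot covers 0.6000·0.1200 − ½·5.0000·0.1200² = 0.0360 m while stopping
human closes 0.6000·0.2200 = 0.1320 m
C+Z_d+Z_r = 0.0200+0.0300+0.0800 = 0.1300 m
sum ≈ 0.0600+0.0360+0.1320+0.1300 ≈ 0.3580 m = S ✓

v_R_max = 3/5 m/s = 0.6000 m/s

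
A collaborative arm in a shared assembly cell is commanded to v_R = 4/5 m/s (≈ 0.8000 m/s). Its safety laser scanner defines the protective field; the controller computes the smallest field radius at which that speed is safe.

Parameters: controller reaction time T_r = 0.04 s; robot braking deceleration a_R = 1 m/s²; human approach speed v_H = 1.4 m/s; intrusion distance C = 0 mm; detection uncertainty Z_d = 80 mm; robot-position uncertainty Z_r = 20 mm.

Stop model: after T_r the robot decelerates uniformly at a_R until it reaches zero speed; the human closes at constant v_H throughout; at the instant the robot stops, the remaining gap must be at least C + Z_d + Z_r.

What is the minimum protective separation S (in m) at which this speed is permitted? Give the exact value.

stop time T_s = (4/5)/1 = 0.8000 s
robot in T_r: 0.8000·0.0400 = 0.0320 m
robot covers 0.8000·0.8000 − ½·1.0000·0.8000² = 0.3200 m while stopping
person approaches 1.4000·(0.0400+0.8000) = 1.1760 m
margins: 0.0000+0.0800+0.0200 = 0.1000 m
S_min ≈ 0.0320+0.3200+1.1760+0.1000  ⇒  S_min = 407/250 m

S_min = 407/250 m = 1.6280 m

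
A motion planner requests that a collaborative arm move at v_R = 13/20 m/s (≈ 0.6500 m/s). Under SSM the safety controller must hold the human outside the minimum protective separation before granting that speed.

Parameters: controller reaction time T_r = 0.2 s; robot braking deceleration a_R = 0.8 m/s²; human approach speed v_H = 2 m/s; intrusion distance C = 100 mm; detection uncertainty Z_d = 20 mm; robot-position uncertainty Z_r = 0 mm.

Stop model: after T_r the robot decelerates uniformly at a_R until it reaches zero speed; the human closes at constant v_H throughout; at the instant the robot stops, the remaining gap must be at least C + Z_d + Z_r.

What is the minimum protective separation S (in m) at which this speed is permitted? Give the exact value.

stop time T_s = (13/20)/(4/5) = 0.8125 s
robot in T_r: 0.6500·0.2000 = 0.1300 m
robot under decel: 0.6500²/(2·0.8000) = 0.2641 m
human over T_r+T_s: 2.0000·(0.2000+0.8125) = 2.0250 m
margins: 0.1000+0.0200+0.0000 = 0.1200 m
S_min ≈ 0.1300+0.2641+2.0250+0.1200  ⇒  S_min = 325/128 m

S_min = 325/128 m = 2.5391 m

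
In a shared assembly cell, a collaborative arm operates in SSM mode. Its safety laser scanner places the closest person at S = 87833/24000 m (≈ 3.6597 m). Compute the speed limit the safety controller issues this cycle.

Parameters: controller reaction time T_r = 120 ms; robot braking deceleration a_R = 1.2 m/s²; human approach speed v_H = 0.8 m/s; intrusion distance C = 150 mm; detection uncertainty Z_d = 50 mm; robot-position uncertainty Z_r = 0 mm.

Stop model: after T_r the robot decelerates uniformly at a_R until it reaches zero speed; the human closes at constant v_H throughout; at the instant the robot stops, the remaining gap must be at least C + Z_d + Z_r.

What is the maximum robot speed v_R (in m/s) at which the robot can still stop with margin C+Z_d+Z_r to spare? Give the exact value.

at the boundary: (5/12)·v² + (59/75)·v + (-80729/24000) = 0
  disc = (59/75)² − 4·(5/12)·(-80729/24000) = 249001/40000 ; √disc = 499/200
  v_R = (−(59/75) + 499/200) / (2·(5/12)) = 41/20 m/s
check:
stop time T_s = (41/20)/(6/5) = 1.7083 s
robot covers v_R·T_r = 2.0500·0.1200 = 0.2460 m before braking
braking distance = 2.0500²/(2·1.2000) = 1.7510 m
human over T_r+T_s: 0.8000·(0.1200+1.7083) = 1.4627 m
margins: 0.1500+0.0500+0.0000 = 0.2000 m
sum ≈ 0.2460+1.7510+1.4627+0.2000 ≈ 3.6597 m = S ✓

v_R_max = 41/20 m/s = 2.0500 m/s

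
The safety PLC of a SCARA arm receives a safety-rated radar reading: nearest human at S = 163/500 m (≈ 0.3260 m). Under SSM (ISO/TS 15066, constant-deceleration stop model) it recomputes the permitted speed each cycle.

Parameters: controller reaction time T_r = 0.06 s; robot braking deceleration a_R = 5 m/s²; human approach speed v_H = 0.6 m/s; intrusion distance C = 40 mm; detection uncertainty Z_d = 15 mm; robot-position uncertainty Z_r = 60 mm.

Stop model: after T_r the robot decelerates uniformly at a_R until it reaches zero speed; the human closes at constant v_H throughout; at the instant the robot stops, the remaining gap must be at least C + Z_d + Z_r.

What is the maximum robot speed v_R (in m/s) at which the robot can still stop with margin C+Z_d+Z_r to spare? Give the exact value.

at the boundary: (1/10)·v² + (9/50)·v + (-7/40) = 0
  disc = (9/50)² − 4·(1/10)·(-7/40) = 64/625 ; √disc = 8/25
  v_R = (−(9/50) + 8/25) / (2·(1/10)) = 7/10 m/s
check:
stop time T_s = (7/10)/5 = 0.1400 s
robot covers v_R·T_r = 0.7000·0.0600 = 0.0420 m before braking
robot under decel: 0.7000²/(2·5.0000) = 0.0490 m
human over T_r+T_s: 0.6000·(0.0600+0.1400) = 0.1200 m
C+Z_d+Z_r = 0.0400+0.0150+0.0600 = 0.1150 m
sum ≈ 0.0420+0.0490+0.1200+0.1150 ≈ 0.3260 m = S ✓

v_R_max = 7/10 m/s = 0.7000 m/s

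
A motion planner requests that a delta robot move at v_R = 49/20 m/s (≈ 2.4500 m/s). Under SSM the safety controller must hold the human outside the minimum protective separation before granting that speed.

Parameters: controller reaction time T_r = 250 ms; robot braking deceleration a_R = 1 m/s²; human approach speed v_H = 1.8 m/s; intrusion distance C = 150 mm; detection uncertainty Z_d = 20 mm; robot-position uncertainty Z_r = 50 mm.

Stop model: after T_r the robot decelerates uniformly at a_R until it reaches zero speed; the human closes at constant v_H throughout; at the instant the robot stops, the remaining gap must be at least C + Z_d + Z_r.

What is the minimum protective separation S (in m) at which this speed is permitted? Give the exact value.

braking lasts T_s = (49/20)/1 = 2.4500 s
reaction-phase robot travel = 2.4500·0.2500 = 0.6125 m
robot under decel: 2.4500²/(2·1.0000) = 3.0013 m
person approaches 1.8000·(0.2500+2.4500) = 4.8600 m
C+Z_d+Z_r = 0.1500+0.0200+0.0500 = 0.2200 m
S_min ≈ 0.6125+3.0013+4.8600+0.2200  ⇒  S_min = 1391/160 m

S_min = 1391/160 m = 8.6937 m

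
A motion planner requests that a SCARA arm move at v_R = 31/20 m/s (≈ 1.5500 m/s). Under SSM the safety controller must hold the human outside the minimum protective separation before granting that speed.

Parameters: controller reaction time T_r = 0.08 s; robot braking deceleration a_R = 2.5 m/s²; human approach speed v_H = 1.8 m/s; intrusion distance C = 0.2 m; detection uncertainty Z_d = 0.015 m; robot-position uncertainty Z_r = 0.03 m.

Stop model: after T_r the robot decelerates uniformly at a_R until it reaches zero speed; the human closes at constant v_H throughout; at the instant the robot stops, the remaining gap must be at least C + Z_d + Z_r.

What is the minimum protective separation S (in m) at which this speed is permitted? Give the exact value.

T_s = v_R/a_R = (31/20)/(5/2) = 0.6200 s
robot in T_r: 1.5500·0.0800 = 0.1240 m
braking distance = 1.5500²/(2·2.5000) = 0.4805 m
human over T_r+T_s: 1.8000·(0.0800+0.6200) = 1.2600 m
residual clearance needed = 0.2000+0.0150+0.0300 = 0.2450 m
S_min ≈ 0.1240+0.4805+1.2600+0.2450  ⇒  S_min = 4219/2000 m

S_min = 4219/2000 m = 2.1095 m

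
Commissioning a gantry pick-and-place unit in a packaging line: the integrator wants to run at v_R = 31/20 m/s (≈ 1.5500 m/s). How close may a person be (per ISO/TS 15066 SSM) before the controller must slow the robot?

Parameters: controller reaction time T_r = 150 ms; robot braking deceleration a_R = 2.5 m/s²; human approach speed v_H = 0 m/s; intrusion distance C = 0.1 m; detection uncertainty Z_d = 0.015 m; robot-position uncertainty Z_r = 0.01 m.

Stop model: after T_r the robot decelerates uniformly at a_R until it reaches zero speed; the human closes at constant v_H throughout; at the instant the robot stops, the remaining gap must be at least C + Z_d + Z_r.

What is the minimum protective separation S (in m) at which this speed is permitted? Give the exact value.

stop time T_s = (31/20)/(5/2) = 0.6200 s
robot covers v_R·T_r = 1.5500·0.1500 = 0.2325 m before braking
robot covers 1.5500·0.6200 − ½·2.5000·0.6200² = 0.4805 m while stopping
person approaches 0.0000·(0.1500+0.6200) = 0.0000 m
margins: 0.1000+0.0150+0.0100 = 0.1250 m
S_min ≈ 0.2325+0.4805+0.0000+0.1250  ⇒  S_min = 419/500 m

S_min = 419/500 m = 0.8380 m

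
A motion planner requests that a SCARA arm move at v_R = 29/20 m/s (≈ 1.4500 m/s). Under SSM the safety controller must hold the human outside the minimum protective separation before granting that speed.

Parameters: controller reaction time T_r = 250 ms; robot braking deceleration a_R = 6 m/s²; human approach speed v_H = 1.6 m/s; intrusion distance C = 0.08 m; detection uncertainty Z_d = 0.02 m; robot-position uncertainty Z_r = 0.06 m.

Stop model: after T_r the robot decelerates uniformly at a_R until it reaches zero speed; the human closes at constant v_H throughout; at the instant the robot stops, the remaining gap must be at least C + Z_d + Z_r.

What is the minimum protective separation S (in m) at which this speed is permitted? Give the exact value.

stop time T_s = (29/20)/6 = 0.2417 s
robot covers v_R·T_r = 1.4500·0.2500 = 0.3625 m before braking
braking distance = 1.4500²/(2·6.0000) = 0.1752 m
person approaches 1.6000·(0.2500+0.2417) = 0.7867 m
residual clearance needed = 0.0800+0.0200+0.0600 = 0.1600 m
S_min ≈ 0.3625+0.1752+0.7867+0.1600  ⇒  S_min = 95/64 m

S_min = 95/64 m = 1.4844 m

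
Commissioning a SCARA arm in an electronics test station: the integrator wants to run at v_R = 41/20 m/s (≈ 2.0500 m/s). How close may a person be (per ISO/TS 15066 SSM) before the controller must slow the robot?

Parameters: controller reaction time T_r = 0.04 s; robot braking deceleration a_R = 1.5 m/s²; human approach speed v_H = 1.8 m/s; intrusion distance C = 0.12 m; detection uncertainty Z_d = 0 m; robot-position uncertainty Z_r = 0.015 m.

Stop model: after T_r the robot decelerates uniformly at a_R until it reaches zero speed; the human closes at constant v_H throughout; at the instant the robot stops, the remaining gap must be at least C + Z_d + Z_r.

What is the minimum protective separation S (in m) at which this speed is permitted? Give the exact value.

S_min = 24899/6000 m = 4.1498 m

stop time T_s = (41/20)/(3/2) = 1.3667 s
robot in T_r: 2.0500·0.0400 = 0.0820 m
braking distance = 2.0500²/(2·1.5000) = 1.4008 m
human over T_r+T_s: 1.8000·(0.0400+1.3667) = 2.5320 m
residual clearance needed = 0.1200+0.0000+0.0150 = 0.1350 m
S_min ≈ 0.0820+1.4008+2.5320+0.1350  ⇒  S_min = 24899/6000 m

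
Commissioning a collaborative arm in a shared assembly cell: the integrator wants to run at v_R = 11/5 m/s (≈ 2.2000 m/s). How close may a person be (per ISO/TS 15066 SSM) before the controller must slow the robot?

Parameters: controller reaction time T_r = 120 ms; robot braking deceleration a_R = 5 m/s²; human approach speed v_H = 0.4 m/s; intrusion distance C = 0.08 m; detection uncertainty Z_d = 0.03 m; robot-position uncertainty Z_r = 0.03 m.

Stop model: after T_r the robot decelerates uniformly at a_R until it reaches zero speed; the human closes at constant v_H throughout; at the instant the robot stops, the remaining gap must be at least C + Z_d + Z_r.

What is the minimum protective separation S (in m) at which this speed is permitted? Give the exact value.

S_min = 139/125 m = 1.1120 m

stop time T_s = (11/5)/5 = 0.4400 s
robot covers v_R·T_r = 2.2000·0.1200 = 0.2640 m before braking
robot covers 2.2000·0.4400 − ½·5.0000·0.4400² = 0.4840 m while stopping
human over T_r+T_s: 0.4000·(0.1200+0.4400) = 0.2240 m
C+Z_d+Z_r = 0.0800+0.0300+0.0300 = 0.1400 m
S_min ≈ 0.2640+0.4840+0.2240+0.1400  ⇒  S_min = 139/125 m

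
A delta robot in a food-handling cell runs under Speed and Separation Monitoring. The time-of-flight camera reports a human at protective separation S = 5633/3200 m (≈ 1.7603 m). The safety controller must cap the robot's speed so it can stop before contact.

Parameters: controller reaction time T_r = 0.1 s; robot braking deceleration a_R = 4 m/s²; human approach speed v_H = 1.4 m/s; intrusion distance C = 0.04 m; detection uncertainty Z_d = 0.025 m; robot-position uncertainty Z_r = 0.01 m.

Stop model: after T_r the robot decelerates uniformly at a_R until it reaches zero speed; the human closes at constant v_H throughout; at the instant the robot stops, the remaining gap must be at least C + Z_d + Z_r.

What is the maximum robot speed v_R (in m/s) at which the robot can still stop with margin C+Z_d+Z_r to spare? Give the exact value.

v_R_max = 43/20 m/s = 2.1500 m/s

at the boundary: (1/8)·v² + (9/20)·v + (-989/640) = 0
  disc = (9/20)² − 4·(1/8)·(-989/640) = 6241/6400 ; √disc = 79/80
  v_R = (−(9/20) + 79/80) / (2·(1/8)) = 43/20 m/s
check:
braking lasts T_s = (43/20)/4 = 0.5375 s
reaction-phase robot travel = 2.1500·0.1000 = 0.2150 m
robot under decel: 2.1500²/(2·4.0000) = 0.5778 m
human closes 1.4000·0.6375 = 0.8925 m
residual clearance needed = 0.0400+0.0250+0.0100 = 0.0750 m
sum ≈ 0.2150+0.5778+0.8925+0.0750 ≈ 1.7603 m = S ✓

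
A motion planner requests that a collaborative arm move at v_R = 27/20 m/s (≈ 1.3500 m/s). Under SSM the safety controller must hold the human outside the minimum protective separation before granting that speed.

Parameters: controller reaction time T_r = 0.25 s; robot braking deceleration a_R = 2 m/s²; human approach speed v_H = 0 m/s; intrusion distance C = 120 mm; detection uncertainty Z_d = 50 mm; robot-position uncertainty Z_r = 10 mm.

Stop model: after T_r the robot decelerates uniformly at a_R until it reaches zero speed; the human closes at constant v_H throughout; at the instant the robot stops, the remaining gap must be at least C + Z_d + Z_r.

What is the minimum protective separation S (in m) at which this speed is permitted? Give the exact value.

braking lasts T_s = (27/20)/2 = 0.6750 s
robot in T_r: 1.3500·0.2500 = 0.3375 m
robot covers 1.3500·0.6750 − ½·2.0000·0.6750² = 0.4556 m while stopping
person approaches 0.0000·(0.2500+0.6750) = 0.0000 m
C+Z_d+Z_r = 0.1200+0.0500+0.0100 = 0.1800 m
S_min ≈ 0.3375+0.4556+0.0000+0.1800  ⇒  S_min = 1557/1600 m

S_min = 1557/1600 m = 0.9731 m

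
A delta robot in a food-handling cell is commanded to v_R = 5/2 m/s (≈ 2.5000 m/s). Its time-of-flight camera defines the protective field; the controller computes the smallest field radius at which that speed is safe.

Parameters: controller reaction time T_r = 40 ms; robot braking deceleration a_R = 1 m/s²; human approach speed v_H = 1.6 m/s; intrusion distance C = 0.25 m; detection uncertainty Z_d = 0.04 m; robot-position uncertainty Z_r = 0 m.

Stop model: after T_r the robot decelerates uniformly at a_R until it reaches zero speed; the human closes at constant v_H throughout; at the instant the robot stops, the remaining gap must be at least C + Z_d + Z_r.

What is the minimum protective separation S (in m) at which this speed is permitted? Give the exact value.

S_min = 7579/1000 m = 7.5790 m

T_s = v_R/a_R = (5/2)/1 = 2.5000 s
robot covers v_R·T_r = 2.5000·0.0400 = 0.1000 m before braking
braking distance = 2.5000²/(2·1.0000) = 3.1250 m
human closes 1.6000·2.5400 = 4.0640 m
residual clearance needed = 0.2500+0.0400+0.0000 = 0.2900 m
S_min ≈ 0.1000+3.1250+4.0640+0.2900  ⇒  S_min = 7579/1000 m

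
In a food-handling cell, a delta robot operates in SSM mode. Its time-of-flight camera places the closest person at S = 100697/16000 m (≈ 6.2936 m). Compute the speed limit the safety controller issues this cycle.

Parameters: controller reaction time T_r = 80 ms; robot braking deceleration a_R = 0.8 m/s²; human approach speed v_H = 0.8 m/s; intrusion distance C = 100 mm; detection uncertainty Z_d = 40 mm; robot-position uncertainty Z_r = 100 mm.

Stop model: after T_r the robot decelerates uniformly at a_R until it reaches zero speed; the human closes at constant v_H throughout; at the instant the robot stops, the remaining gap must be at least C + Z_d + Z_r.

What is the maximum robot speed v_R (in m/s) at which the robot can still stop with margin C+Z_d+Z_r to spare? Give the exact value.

at the boundary: (5/8)·v² + (27/25)·v + (-95833/16000) = 0
  disc = (27/25)² − 4·(5/8)·(-95833/16000) = 2582449/160000 ; √disc = 1607/400
  v_R = (−(27/25) + 1607/400) / (2·(5/8)) = 47/20 m/s
check:
stop time T_s = (47/20)/(4/5) = 2.9375 s
robot in T_r: 2.3500·0.0800 = 0.1880 m
robot under decel: 2.3500²/(2·0.8000) = 3.4516 m
person approaches 0.8000·(0.0800+2.9375) = 2.4140 m
margins: 0.1000+0.0400+0.1000 = 0.2400 m
sum ≈ 0.1880+3.4516+2.4140+0.2400 ≈ 6.2936 m = S ✓

v_R_max = 47/20 m/s = 2.3500 m/s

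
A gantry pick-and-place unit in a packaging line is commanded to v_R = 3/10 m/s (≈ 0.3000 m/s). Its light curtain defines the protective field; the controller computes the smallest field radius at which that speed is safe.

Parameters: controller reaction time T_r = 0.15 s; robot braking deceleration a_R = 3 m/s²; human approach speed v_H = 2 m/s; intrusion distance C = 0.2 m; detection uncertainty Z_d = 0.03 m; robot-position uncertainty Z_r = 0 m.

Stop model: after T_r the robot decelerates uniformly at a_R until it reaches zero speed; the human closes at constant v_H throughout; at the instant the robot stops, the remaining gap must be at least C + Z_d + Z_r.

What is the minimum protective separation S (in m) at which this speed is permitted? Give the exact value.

braking lasts T_s = (3/10)/3 = 0.1000 s
robot covers v_R·T_r = 0.3000·0.1500 = 0.0450 m before braking
robot covers 0.3000·0.1000 − ½·3.0000·0.1000² = 0.0150 m while stopping
human closes 2.0000·0.2500 = 0.5000 m
residual clearance needed = 0.2000+0.0300+0.0000 = 0.2300 m
S_min ≈ 0.0450+0.0150+0.5000+0.2300  ⇒  S_min = 79/100 m

S_min = 79/100 m = 0.7900 m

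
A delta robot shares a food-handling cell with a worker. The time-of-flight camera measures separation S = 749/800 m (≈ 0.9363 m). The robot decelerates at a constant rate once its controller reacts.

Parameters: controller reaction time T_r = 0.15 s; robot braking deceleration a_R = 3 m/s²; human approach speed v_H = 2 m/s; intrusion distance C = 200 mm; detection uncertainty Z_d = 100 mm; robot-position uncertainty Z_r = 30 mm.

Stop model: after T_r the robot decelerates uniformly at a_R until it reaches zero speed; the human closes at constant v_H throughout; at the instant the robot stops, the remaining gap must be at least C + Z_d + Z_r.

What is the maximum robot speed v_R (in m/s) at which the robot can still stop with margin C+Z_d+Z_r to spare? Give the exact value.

quadratic (1/6)·v² + (49/60)·v + (-49/160) = 0
  disc = (49/60)² − 4·(1/6)·(-49/160) = 196/225 ; √disc = 14/15
  v_R = (−(49/60) + 14/15) / (2·(1/6)) = 7/20 m/s
check:
stop time T_s = (7/20)/3 = 0.1167 s
robot covers v_R·T_r = 0.3500·0.1500 = 0.0525 m before braking
robot under decel: 0.3500²/(2·3.0000) = 0.0204 m
person approaches 2.0000·(0.1500+0.1167) = 0.5333 m
C+Z_d+Z_r = 0.2000+0.1000+0.0300 = 0.3300 m
sum ≈ 0.0525+0.0204+0.5333+0.3300 ≈ 0.9363 m = S ✓

v_R_max = 7/20 m/s = 0.3500 m/s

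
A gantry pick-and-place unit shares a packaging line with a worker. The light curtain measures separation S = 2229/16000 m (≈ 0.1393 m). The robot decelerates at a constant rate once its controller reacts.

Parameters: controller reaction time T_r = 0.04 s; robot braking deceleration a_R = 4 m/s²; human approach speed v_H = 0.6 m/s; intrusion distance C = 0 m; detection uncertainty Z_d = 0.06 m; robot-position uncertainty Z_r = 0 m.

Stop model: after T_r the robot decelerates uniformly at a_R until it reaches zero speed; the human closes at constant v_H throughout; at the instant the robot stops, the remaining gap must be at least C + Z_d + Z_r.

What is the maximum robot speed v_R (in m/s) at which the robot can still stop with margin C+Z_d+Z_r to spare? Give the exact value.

v_R_max = 1/4 m/s = 0.2500 m/s

at the boundary: (1/8)·v² + (19/100)·v + (-177/3200) = 0
  disc = (19/100)² − 4·(1/8)·(-177/3200) = 10201/160000 ; √disc = 101/400
  v_R = (−(19/100) + 101/400) / (2·(1/8)) = 1/4 m/s
check:
stop time T_s = (1/4)/4 = 0.0625 s
robot in T_r: 0.2500·0.0400 = 0.0100 m
braking distance = 0.2500²/(2·4.0000) = 0.0078 m
person approaches 0.6000·(0.0400+0.0625) = 0.0615 m
margins: 0.0000+0.0600+0.0000 = 0.0600 m
sum ≈ 0.0100+0.0078+0.0615+0.0600 ≈ 0.1393 m = S ✓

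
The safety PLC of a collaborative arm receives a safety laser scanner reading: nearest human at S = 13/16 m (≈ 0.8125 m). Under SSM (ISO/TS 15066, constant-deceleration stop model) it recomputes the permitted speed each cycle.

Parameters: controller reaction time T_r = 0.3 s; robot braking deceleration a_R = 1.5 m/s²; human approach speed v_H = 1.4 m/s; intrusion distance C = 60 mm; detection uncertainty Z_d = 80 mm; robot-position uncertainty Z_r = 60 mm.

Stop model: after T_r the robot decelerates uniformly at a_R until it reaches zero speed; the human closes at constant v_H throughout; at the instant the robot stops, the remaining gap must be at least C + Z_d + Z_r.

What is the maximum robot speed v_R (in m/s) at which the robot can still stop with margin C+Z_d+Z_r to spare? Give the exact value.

collect terms ⇒ (1/3)·v_R² + (37/30)·v_R + (-77/400) = 0
  disc = (37/30)² − 4·(1/3)·(-77/400) = 16/9 ; √disc = 4/3
  v_R = (−(37/30) + 4/3) / (2·(1/3)) = 3/20 m/s
check:
T_s = v_R/a_R = (3/20)/(3/2) = 0.1000 s
robot covers v_R·T_r = 0.1500·0.3000 = 0.0450 m before braking
robot covers 0.1500·0.1000 − ½·1.5000·0.1000² = 0.0075 m while stopping
human over T_r+T_s: 1.4000·(0.3000+0.1000) = 0.5600 m
residual clearance needed = 0.0600+0.0800+0.0600 = 0.2000 m
sum ≈ 0.0450+0.0075+0.5600+0.2000 ≈ 0.8125 m = S ✓

v_R_max = 3/20 m/s = 0.1500 m/s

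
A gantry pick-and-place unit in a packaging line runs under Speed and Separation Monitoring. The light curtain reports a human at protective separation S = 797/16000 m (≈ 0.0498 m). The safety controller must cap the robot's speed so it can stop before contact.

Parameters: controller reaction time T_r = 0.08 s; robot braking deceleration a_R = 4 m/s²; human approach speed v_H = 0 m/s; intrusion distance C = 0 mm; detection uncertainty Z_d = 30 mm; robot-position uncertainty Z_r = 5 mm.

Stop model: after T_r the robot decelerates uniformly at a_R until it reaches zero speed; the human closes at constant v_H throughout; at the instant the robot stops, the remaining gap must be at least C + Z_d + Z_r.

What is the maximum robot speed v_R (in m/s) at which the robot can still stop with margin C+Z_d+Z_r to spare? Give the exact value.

v_R_max = 3/20 m/s = 0.1500 m/s

quadratic (1/8)·v² + (2/25)·v + (-237/16000) = 0
  disc = (2/25)² − 4·(1/8)·(-237/16000) = 2209/160000 ; √disc = 47/400
  v_R = (−(2/25) + 47/400) / (2·(1/8)) = 3/20 m/s
check:
stop time T_s = (3/20)/4 = 0.0375 s
robot in T_r: 0.1500·0.0800 = 0.0120 m
braking distance = 0.1500²/(2·4.0000) = 0.0028 m
human over T_r+T_s: 0.0000·(0.0800+0.0375) = 0.0000 m
C+Z_d+Z_r = 0.0000+0.0300+0.0050 = 0.0350 m
sum ≈ 0.0120+0.0028+0.0000+0.0350 ≈ 0.0498 m = S ✓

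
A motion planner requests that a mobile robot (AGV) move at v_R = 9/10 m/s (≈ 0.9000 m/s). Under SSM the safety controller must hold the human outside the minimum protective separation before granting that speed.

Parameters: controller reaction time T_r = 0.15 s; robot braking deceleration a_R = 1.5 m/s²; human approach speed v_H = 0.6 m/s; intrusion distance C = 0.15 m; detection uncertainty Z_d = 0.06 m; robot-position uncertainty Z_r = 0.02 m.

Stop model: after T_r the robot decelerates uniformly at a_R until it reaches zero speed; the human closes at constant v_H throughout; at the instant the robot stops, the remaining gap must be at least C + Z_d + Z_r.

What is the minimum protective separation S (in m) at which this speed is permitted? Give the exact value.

S_min = 217/200 m = 1.0850 m

T_s = v_R/a_R = (9/10)/(3/2) = 0.6000 s
robot in T_r: 0.9000·0.1500 = 0.1350 m
robot under decel: 0.9000²/(2·1.5000) = 0.2700 m
person approaches 0.6000·(0.1500+0.6000) = 0.4500 m
residual clearance needed = 0.1500+0.0600+0.0200 = 0.2300 m
S_min ≈ 0.1350+0.2700+0.4500+0.2300  ⇒  S_min = 217/200 m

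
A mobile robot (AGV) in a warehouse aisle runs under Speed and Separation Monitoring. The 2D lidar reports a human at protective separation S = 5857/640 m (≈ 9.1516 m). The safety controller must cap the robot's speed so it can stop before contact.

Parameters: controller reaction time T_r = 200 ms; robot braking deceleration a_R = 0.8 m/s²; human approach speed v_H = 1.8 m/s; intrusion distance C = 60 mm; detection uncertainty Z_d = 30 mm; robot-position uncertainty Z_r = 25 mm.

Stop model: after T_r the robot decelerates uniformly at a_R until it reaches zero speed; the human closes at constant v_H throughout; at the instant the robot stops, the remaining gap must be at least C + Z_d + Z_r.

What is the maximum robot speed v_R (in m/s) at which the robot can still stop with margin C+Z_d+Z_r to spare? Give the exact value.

quadratic (5/8)·v² + (49/20)·v + (-5553/640) = 0
  disc = (49/20)² − 4·(5/8)·(-5553/640) = 177241/6400 ; √disc = 421/80
  v_R = (−(49/20) + 421/80) / (2·(5/8)) = 9/4 m/s
check:
stop time T_s = (9/4)/(4/5) = 2.8125 s
robot covers v_R·T_r = 2.2500·0.2000 = 0.4500 m before braking
robot under decel: 2.2500²/(2·0.8000) = 3.1641 m
person approaches 1.8000·(0.2000+2.8125) = 5.4225 m
margins: 0.0600+0.0300+0.0250 = 0.1150 m
sum ≈ 0.4500+3.1641+5.4225+0.1150 ≈ 9.1516 m = S ✓

v_R_max = 9/4 m/s = 2.2500 m/s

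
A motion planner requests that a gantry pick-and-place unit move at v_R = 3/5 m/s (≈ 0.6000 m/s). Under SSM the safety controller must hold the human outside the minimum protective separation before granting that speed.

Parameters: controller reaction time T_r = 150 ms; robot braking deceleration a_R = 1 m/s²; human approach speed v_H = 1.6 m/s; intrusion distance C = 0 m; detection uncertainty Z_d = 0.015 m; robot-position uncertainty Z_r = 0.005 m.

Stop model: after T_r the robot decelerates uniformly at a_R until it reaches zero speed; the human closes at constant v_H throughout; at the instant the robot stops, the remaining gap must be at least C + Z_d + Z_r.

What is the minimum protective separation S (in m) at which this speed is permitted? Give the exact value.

T_s = v_R/a_R = (3/5)/1 = 0.6000 s
reaction-phase robot travel = 0.6000·0.1500 = 0.0900 m
braking distance = 0.6000²/(2·1.0000) = 0.1800 m
person approaches 1.6000·(0.1500+0.6000) = 1.2000 m
residual clearance needed = 0.0000+0.0150+0.0050 = 0.0200 m
S_min ≈ 0.0900+0.1800+1.2000+0.0200  ⇒  S_min = 149/100 m

S_min = 149/100 m = 1.4900 m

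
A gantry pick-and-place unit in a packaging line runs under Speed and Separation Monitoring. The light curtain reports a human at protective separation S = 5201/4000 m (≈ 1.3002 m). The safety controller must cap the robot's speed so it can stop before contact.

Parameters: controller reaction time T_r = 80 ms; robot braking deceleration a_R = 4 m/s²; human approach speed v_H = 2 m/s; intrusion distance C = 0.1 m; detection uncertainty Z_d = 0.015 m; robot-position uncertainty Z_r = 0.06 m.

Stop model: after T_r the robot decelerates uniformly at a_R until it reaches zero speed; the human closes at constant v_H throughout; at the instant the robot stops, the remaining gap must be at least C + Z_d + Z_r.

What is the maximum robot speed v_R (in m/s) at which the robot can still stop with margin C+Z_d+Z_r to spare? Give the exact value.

collect terms ⇒ (1/8)·v_R² + (29/50)·v_R + (-3861/4000) = 0
  disc = (29/50)² − 4·(1/8)·(-3861/4000) = 32761/40000 ; √disc = 181/200
  v_R = (−(29/50) + 181/200) / (2·(1/8)) = 13/10 m/s
check:
braking lasts T_s = (13/10)/4 = 0.3250 s
robot covers v_R·T_r = 1.3000·0.0800 = 0.1040 m before braking
robot under decel: 1.3000²/(2·4.0000) = 0.2112 m
human closes 2.0000·0.4050 = 0.8100 m
margins: 0.1000+0.0150+0.0600 = 0.1750 m
sum ≈ 0.1040+0.2112+0.8100+0.1750 ≈ 1.3002 m = S ✓

v_R_max = 13/10 m/s = 1.3000 m/s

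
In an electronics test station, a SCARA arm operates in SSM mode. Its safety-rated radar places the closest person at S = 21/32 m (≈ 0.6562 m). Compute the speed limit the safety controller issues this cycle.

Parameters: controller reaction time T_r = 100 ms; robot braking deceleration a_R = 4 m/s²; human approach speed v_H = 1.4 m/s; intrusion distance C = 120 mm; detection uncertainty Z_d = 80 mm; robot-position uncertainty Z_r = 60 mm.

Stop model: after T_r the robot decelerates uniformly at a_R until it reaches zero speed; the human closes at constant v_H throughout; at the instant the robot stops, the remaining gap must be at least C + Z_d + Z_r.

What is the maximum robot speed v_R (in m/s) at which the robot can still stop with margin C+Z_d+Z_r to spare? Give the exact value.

quadratic (1/8)·v² + (9/20)·v + (-41/160) = 0
  disc = (9/20)² − 4·(1/8)·(-41/160) = 529/1600 ; √disc = 23/40
  v_R = (−(9/20) + 23/40) / (2·(1/8)) = 1/2 m/s
check:
braking lasts T_s = (1/2)/4 = 0.1250 s
robot in T_r: 0.5000·0.1000 = 0.0500 m
robot under decel: 0.5000²/(2·4.0000) = 0.0312 m
human over T_r+T_s: 1.4000·(0.1000+0.1250) = 0.3150 m
residual clearance needed = 0.1200+0.0800+0.0600 = 0.2600 m
sum ≈ 0.0500+0.0312+0.3150+0.2600 ≈ 0.6562 m = S ✓

v_R_max = 1/2 m/s = 0.5000 m/s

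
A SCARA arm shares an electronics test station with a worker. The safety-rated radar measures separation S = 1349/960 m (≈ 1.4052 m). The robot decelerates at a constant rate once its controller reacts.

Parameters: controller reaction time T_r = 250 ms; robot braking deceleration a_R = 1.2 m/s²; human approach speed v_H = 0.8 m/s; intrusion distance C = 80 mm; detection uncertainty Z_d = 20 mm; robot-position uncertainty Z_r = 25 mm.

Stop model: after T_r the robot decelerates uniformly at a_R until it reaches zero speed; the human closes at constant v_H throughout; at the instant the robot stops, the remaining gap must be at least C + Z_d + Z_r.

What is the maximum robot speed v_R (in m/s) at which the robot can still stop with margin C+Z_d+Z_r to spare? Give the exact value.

at the boundary: (5/12)·v² + (11/12)·v + (-1037/960) = 0
  disc = (11/12)² − 4·(5/12)·(-1037/960) = 169/64 ; √disc = 13/8
  v_R = (−(11/12) + 13/8) / (2·(5/12)) = 17/20 m/s
check:
T_s = v_R/a_R = (17/20)/(6/5) = 0.7083 s
robot covers v_R·T_r = 0.8500·0.2500 = 0.2125 m before braking
braking distance = 0.8500²/(2·1.2000) = 0.3010 m
human closes 0.8000·0.9583 = 0.7667 m
margins: 0.0800+0.0200+0.0250 = 0.1250 m
sum ≈ 0.2125+0.3010+0.7667+0.1250 ≈ 1.4052 m = S ✓

v_R_max = 17/20 m/s = 0.8500 m/s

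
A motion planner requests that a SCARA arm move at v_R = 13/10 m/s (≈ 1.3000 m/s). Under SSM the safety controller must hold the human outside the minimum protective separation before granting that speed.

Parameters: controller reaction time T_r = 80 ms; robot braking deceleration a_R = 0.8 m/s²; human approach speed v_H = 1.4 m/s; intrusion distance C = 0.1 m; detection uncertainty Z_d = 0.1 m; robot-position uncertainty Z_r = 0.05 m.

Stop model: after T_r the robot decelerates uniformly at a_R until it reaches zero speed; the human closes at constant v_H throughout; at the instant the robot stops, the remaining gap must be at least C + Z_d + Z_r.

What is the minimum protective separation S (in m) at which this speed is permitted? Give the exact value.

stop time T_s = (13/10)/(4/5) = 1.6250 s
robot covers v_R·T_r = 1.3000·0.0800 = 0.1040 m before braking
braking distance = 1.3000²/(2·0.8000) = 1.0562 m
human over T_r+T_s: 1.4000·(0.0800+1.6250) = 2.3870 m
C+Z_d+Z_r = 0.1000+0.1000+0.0500 = 0.2500 m
S_min ≈ 0.1040+1.0562+2.3870+0.2500  ⇒  S_min = 15189/4000 m

S_min = 15189/4000 m = 3.7973 m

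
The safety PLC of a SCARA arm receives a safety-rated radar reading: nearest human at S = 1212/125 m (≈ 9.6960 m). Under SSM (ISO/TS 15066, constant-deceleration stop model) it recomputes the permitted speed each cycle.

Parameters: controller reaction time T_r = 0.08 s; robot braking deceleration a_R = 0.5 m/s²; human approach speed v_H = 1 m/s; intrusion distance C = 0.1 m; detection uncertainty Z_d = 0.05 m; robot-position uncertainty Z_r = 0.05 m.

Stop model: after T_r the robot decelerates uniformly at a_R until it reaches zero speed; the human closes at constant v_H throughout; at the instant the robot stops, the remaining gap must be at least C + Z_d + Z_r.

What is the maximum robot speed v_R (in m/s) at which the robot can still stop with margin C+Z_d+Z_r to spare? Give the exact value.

at the boundary: (1)·v² + (52/25)·v + (-1177/125) = 0
  disc = (52/25)² − 4·(1)·(-1177/125) = 26244/625 ; √disc = 162/25
  v_R = (−(52/25) + 162/25) / (2·(1)) = 11/5 m/s
check:
stop time T_s = (11/5)/(1/2) = 4.4000 s
reaction-phase robot travel = 2.2000·0.0800 = 0.1760 m
robot under decel: 2.2000²/(2·0.5000) = 4.8400 m
human over T_r+T_s: 1.0000·(0.0800+4.4000) = 4.4800 m
C+Z_d+Z_r = 0.1000+0.0500+0.0500 = 0.2000 m
sum ≈ 0.1760+4.8400+4.4800+0.2000 ≈ 9.6960 m = S ✓

v_R_max = 11/5 m/s = 2.2000 m/s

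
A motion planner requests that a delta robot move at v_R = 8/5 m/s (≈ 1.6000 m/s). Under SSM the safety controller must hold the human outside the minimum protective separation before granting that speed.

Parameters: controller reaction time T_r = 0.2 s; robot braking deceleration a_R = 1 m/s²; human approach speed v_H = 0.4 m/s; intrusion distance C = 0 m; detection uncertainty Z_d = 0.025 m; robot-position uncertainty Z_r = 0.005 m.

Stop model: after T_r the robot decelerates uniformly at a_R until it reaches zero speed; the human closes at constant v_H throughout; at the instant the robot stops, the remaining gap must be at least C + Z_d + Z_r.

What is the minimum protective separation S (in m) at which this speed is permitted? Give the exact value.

T_s = v_R/a_R = (8/5)/1 = 1.6000 s
robot covers v_R·T_r = 1.6000·0.2000 = 0.3200 m before braking
robot under decel: 1.6000²/(2·1.0000) = 1.2800 m
human over T_r+T_s: 0.4000·(0.2000+1.6000) = 0.7200 m
C+Z_d+Z_r = 0.0000+0.0250+0.0050 = 0.0300 m
S_min ≈ 0.3200+1.2800+0.7200+0.0300  ⇒  S_min = 47/20 m

S_min = 47/20 m = 2.3500 m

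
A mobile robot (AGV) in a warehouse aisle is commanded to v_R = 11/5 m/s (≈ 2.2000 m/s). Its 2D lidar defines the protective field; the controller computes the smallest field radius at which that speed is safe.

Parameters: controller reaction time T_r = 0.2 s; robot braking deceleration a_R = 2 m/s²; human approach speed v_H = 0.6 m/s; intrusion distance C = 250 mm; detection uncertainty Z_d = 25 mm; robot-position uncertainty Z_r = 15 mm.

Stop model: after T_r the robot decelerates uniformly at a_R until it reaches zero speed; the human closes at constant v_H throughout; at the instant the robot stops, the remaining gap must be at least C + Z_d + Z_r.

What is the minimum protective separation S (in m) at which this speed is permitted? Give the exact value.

T_s = v_R/a_R = (11/5)/2 = 1.1000 s
reaction-phase robot travel = 2.2000·0.2000 = 0.4400 m
robot covers 2.2000·1.1000 − ½·2.0000·1.1000² = 1.2100 m while stopping
human closes 0.6000·1.3000 = 0.7800 m
margins: 0.2500+0.0250+0.0150 = 0.2900 m
S_min ≈ 0.4400+1.2100+0.7800+0.2900  ⇒  S_min = 68/25 m

S_min = 68/25 m = 2.7200 m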